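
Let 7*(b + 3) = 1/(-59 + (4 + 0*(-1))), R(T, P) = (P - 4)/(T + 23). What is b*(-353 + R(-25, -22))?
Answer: 78608/77 ≈ 1020.9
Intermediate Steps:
R(T, P) = (-4 + P)/(23 + T)
b = -1156/385 (b = -3 + 1/(7*(-59 + (4 + 0*(-1)))) = -3 + 1/(7*(-59 + (4 + 0))) = -3 + 1/(7*(-59 + 4)) = -3 + (⅐)/(-55) = -3 + (⅐)*(-1/55) = -3 - 1/385 = -1156/385 ≈ -3.0026)
b*(-353 + R(-25, -22)) = -1156*(-353 + (-4 - 22)/(23 - 25))/385 = -1156*(-353 - 26/(-2))/385 = -1156*(-353 - ½*(-26))/385 = -1156*(-353 + 13)/385 = -1156/385*(-340) = 78608/77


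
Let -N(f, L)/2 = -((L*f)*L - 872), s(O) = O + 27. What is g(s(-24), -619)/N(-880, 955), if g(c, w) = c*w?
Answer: 619/535055248 ≈ 1.1569e-6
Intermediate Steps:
s(O) = 27 + O
N(f, L) = -1744 + 2*f*L² (N(f, L) = -(-2)*((L*f)*L - 872) = -(-2)*(f*L² - 872) = -(-2)*(-872 + f*L²) = -2*(872 - f*L²) = -1744 + 2*f*L²)
g(s(-24), -619)/N(-880, 955) = ((27 - 24)*(-619))/(-1744 + 2*(-880)*955²) = (3*(-619))/(-1744 + 2*(-880)*912025) = -1857/(-1744 - 1605164000) = -1857/(-1605165744) = -1857*(-1/1605165744) = 619/535055248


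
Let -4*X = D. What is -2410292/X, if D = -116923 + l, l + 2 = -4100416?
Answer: -9641168/4217341 ≈ -2.2861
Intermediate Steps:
l = -4100418 (l = -2 - 4100416 = -4100418)
D = -4217341 (D = -116923 - 4100418 = -4217341)
X = 4217341/4 (X = -¼*(-4217341) = 4217341/4 ≈ 1.0543e+6)
-2410292/X = -2410292/4217341/4 = -2410292*4/4217341 = -9641168/4217341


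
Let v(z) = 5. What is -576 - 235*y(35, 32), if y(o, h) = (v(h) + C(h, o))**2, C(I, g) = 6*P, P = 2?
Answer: -68491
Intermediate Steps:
C(I, g) = 12 (C(I, g) = 6*2 = 12)
y(o, h) = 289 (y(o, h) = (5 + 12)**2 = 17**2 = 289)
-576 - 235*y(35, 32) = -576 - 235*289 = -576 - 67915 = -68491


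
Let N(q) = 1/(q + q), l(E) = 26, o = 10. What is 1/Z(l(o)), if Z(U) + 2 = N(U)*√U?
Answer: -208/415 - 2*√26/415 ≈ -0.52578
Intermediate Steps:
N(q) = 1/(2*q)
Z(U) = -2 + 1/(2*√U) (Z(U) = -2 + (1/(2*U))*√U = -2 + 1/(2*√U))
1/Z(l(o)) = 1/(-2 + 1/(2*√26)) = 1/(-2 + (√26/26)/2) = 1/(-2 + √26/52)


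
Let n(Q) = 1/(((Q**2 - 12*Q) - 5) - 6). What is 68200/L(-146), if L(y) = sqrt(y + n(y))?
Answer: -2200*I*sqrt(77617263297)/108591 ≈ -5644.3*I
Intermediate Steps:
n(Q) = 1/(-11 + Q**2 - 12*Q) (n(Q) = 1/((-5 + Q**2 - 12*Q) - 6) = 1/(-11 + Q**2 - 12*Q))
L(y) = sqrt(y + 1/(-11 + y**2 - 12*y))
68200/L(-146) = 68200/(sqrt((-1 - 146*(11 - 1*(-146)**2 + 12*(-146)))/(11 - 1*(-146)**2 + 12*(-146)))) = 68200/(sqrt((-1 - 146*(11 - 1*21316 - 1752))/(11 - 1*21316 - 1752))) = 68200/(sqrt((-1 - 146*(11 - 21316 - 1752))/(11 - 21316 - 1752))) = 68200/(sqrt((-1 - 146*(-23057))/(-23057))) = 68200/(sqrt(-(-1 + 3366322)/23057)) = 68200/(sqrt(-1/23057*3366321)) = 68200/(sqrt(-3366321/23057)) = 68200/((I*sqrt(77617263297)/23057)) = 68200*(-I*sqrt(77617263297)/3366321) = -2200*I*sqrt(77617263297)/108591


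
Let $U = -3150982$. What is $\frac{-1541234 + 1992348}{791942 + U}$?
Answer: $- \frac{225557}{1179520} \approx -0.19123$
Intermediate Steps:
$\frac{-1541234 + 1992348}{791942 + U} = \frac{-1541234 + 1992348}{791942 - 3150982} = \frac{451114}{-2359040} = 451114 \left(- \frac{1}{2359040}\right) = - \frac{225557}{1179520}$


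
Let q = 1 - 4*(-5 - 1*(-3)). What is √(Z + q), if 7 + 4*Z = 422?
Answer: √451/2 ≈ 10.618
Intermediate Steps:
q = 9 (q = 1 - 4*(-5 + 3) = 1 - 4*(-2) = 1 + 8 = 9)
Z = 415/4 (Z = -7/4 + (¼)*422 = -7/4 + 211/2 = 415/4 ≈ 103.75)
√(Z + q) = √(415/4 + 9) = √(451/4) = √451/2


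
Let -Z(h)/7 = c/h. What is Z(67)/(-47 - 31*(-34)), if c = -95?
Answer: 35/3551 ≈ 0.0098564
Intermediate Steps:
Z(h) = 665/h (Z(h) = -(-665)/h = 665/h)
Z(67)/(-47 - 31*(-34)) = (665/67)/(-47 - 31*(-34)) = (665*(1/67))/(-47 + 1054) = (665/67)/1007 = (665/67)*(1/1007) = 35/3551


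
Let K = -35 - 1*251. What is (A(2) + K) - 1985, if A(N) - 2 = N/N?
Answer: -2268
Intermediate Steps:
K = -286 (K = -35 - 251 = -286)
A(N) = 3 (A(N) = 2 + N/N = 2 + 1 = 3)
(A(2) + K) - 1985 = (3 - 286) - 1985 = -283 - 1985 = -2268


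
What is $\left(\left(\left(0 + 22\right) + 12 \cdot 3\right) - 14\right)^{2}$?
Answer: $1936$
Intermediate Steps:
$\left(\left(\left(0 + 22\right) + 12 \cdot 3\right) - 14\right)^{2} = \left(\left(22 + 36\right) - 14\right)^{2} = \left(58 - 14\right)^{2} = 44^{2} = 1936$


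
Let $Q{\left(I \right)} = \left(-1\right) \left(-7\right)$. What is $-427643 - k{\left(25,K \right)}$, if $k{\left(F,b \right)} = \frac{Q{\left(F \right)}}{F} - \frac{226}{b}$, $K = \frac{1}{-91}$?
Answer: $- \frac{11205232}{25} \approx -4.4821 \cdot 10^{5}$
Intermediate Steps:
$Q{\left(I \right)} = 7$
$K = - \frac{1}{91} \approx -0.010989$
$k{\left(F,b \right)} = - \frac{226}{b} + \frac{7}{F}$ ($k{\left(F,b \right)} = \frac{7}{F} - \frac{226}{b} = - \frac{226}{b} + \frac{7}{F}$)
$-427643 - k{\left(25,K \right)} = -427643 - \left(- \frac{226}{- \frac{1}{91}} + \frac{7}{25}\right) = -427643 - \left(\left(-226\right) \left(-91\right) + 7 \cdot \frac{1}{25}\right) = -427643 - \left(20566 + \frac{7}{25}\right) = -427643 - \frac{514157}{25} = - \frac{11205232}{25}$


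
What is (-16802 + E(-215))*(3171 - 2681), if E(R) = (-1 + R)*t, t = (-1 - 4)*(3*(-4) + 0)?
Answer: -14583380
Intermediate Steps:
t = 60 (t = -5*(-12 + 0) = -5*(-12) = 60)
E(R) = -60 + 60*R (E(R) = (-1 + R)*60 = -60 + 60*R)
(-16802 + E(-215))*(3171 - 2681) = (-16802 + (-60 + 60*(-215)))*(3171 - 2681) = (-16802 + (-60 - 12900))*490 = (-16802 - 12960)*490 = -29762*490 = -14583380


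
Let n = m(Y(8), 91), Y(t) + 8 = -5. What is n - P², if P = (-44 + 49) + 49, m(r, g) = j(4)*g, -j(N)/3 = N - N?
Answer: -2916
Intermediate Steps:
j(N) = 0 (j(N) = -3*(N - N) = -3*0 = 0)
Y(t) = -13 (Y(t) = -8 - 5 = -13)
m(r, g) = 0 (m(r, g) = 0*g = 0)
P = 54 (P = 5 + 49 = 54)
n = 0
n - P² = 0 - 1*54² = 0 - 1*2916 = 0 - 2916 = -2916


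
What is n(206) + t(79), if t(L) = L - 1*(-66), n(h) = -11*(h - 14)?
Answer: -1967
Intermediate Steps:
n(h) = 154 - 11*h (n(h) = -11*(-14 + h) = 154 - 11*h)
t(L) = 66 + L (t(L) = L + 66 = 66 + L)
n(206) + t(79) = (154 - 11*206) + (66 + 79) = (154 - 2266) + 145 = -2112 + 145 = -1967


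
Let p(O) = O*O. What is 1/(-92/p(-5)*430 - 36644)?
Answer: -5/191132 ≈ -2.6160e-5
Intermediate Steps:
p(O) = O²
1/(-92/p(-5)*430 - 36644) = 1/(-92/((-5)²)*430 - 36644) = 1/(-92/25*430 - 36644) = 1/(-7912/5 - 36644) = 1/(-191132/5) = -5/191132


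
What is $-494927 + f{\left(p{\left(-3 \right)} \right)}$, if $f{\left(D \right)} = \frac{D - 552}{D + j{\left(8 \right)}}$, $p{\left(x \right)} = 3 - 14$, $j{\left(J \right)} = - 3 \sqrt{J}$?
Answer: $- \frac{24245230}{49} - \frac{3378 \sqrt{2}}{49} \approx -4.949 \cdot 10^{5}$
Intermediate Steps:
$p{\left(x \right)} = -11$ ($p{\left(x \right)} = 3 - 14 = -11$)
$f{\left(D \right)} = \frac{-552 + D}{D - 6 \sqrt{2}}$ ($f{\left(D \right)} = \frac{D - 552}{D - 3 \sqrt{8}} = \frac{-552 + D}{D - 3 \cdot 2 \sqrt{2}} = \frac{-552 + D}{D - 6 \sqrt{2}}$)
$-494927 + f{\left(p{\left(-3 \right)} \right)} = -494927 + \frac{-552 - 11}{-11 - 6 \sqrt{2}} = -494927 + \frac{1}{-11 - 6 \sqrt{2}} \left(-563\right) = -494927 - \frac{563}{-11 - 6 \sqrt{2}}$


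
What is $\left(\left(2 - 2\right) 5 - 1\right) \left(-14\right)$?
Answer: $14$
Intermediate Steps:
$\left(\left(2 - 2\right) 5 - 1\right) \left(-14\right) = \left(0 \cdot 5 - 1\right) \left(-14\right) = \left(0 - 1\right) \left(-14\right) = \left(-1\right) \left(-14\right) = 14$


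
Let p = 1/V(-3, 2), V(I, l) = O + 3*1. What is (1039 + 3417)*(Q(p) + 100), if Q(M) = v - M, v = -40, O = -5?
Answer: 269588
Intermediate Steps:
V(I, l) = -2 (V(I, l) = -5 + 3*1 = -5 + 3 = -2)
p = -1/2 (p = 1/(-2) = -1/2 ≈ -0.50000)
Q(M) = -40 - M
(1039 + 3417)*(Q(p) + 100) = (1039 + 3417)*((-40 - 1*(-1/2)) + 100) = 4456*((-40 + 1/2) + 100) = 4456*(-79/2 + 100) = 4456*(121/2) = 269588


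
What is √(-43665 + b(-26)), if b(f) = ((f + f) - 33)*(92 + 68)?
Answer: I*√57265 ≈ 239.3*I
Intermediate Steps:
b(f) = -5280 + 320*f (b(f) = (2*f - 33)*160 = (-33 + 2*f)*160 = -5280 + 320*f)
√(-43665 + b(-26)) = √(-43665 + (-5280 + 320*(-26))) = √(-43665 + (-5280 - 8320)) = √(-43665 - 13600) = √(-57265) = I*√57265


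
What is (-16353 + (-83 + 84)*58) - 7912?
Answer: -24207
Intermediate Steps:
(-16353 + (-83 + 84)*58) - 7912 = (-16353 + 1*58) - 7912 = (-16353 + 58) - 7912 = -16295 - 7912 = -24207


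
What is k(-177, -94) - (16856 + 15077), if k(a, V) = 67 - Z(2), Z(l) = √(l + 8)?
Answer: -31866 - √10 ≈ -31869.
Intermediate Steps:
Z(l) = √(8 + l)
k(a, V) = 67 - √10 (k(a, V) = 67 - √(8 + 2) = 67 - √10)
k(-177, -94) - (16856 + 15077) = (67 - √10) - (16856 + 15077) = (67 - √10) - 1*31933 = (67 - √10) - 31933 = -31866 - √10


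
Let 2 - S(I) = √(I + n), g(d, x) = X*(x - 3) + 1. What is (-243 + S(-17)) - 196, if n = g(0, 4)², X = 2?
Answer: -437 - 2*I*√2 ≈ -437.0 - 2.8284*I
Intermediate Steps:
g(d, x) = -5 + 2*x (g(d, x) = 2*(x - 3) + 1 = 2*(-3 + x) + 1 = (-6 + 2*x) + 1 = -5 + 2*x)
n = 9 (n = (-5 + 2*4)² = (-5 + 8)² = 3² = 9)
S(I) = 2 - √(9 + I) (S(I) = 2 - √(I + 9) = 2 - √(9 + I))
(-243 + S(-17)) - 196 = (-243 + (2 - √(9 - 17))) - 196 = (-243 + (2 - √(-8))) - 196 = (-243 + (2 - 2*I*√2)) - 196 = (-241 - 2*I*√2) - 196 = -437 - 2*I*√2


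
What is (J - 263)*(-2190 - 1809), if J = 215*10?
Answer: -7546113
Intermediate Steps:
J = 2150
(J - 263)*(-2190 - 1809) = (2150 - 263)*(-2190 - 1809) = 1887*(-3999) = -7546113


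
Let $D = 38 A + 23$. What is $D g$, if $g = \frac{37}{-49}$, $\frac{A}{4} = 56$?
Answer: $- \frac{315795}{49} \approx -6444.8$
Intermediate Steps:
$A = 224$ ($A = 4 \cdot 56 = 224$)
$g = - \frac{37}{49}$ ($g = 37 \left(- \frac{1}{49}\right) = - \frac{37}{49} \approx -0.7551$)
$D = 8535$ ($D = 38 \cdot 224 + 23 = 8512 + 23 = 8535$)
$D g = 8535 \left(- \frac{37}{49}\right) = - \frac{315795}{49}$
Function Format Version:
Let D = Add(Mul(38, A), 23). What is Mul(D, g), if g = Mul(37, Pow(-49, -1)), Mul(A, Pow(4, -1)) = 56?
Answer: Rational(-315795, 49) ≈ -6444.8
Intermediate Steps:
A = 224 (A = Mul(4, 56) = 224)
g = Rational(-37, 49) (g = Mul(37, Rational(-1, 49)) = Rational(-37, 49) ≈ -0.75510)
D = 8535 (D = Add(Mul(38, 224), 23) = Add(8512, 23) = 8535)
Mul(D, g) = Mul(8535, Rational(-37, 49)) = Rational(-315795, 49)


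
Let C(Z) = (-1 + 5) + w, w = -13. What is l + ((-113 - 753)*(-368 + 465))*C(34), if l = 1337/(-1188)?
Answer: 898148047/1188 ≈ 7.5602e+5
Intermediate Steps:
l = -1337/1188 (l = 1337*(-1/1188) = -1337/1188 ≈ -1.1254)
C(Z) = -9 (C(Z) = (-1 + 5) - 13 = 4 - 13 = -9)
l + ((-113 - 753)*(-368 + 465))*C(34) = -1337/1188 + ((-113 - 753)*(-368 + 465))*(-9) = -1337/1188 - 866*97*(-9) = -1337/1188 - 84002*(-9) = -1337/1188 + 756018 = 898148047/1188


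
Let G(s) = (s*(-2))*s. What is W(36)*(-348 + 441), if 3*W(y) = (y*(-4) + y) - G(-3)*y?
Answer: 16740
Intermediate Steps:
G(s) = -2*s**2 (G(s) = (-2*s)*s = -2*s**2)
W(y) = 5*y (W(y) = ((y*(-4) + y) - (-2*(-3)**2)*y)/3 = ((-4*y + y) - (-2*9)*y)/3 = (-3*y - (-18)*y)/3 = (-3*y + 18*y)/3 = (15*y)/3 = 5*y)
W(36)*(-348 + 441) = (5*36)*(-348 + 441) = 180*93 = 16740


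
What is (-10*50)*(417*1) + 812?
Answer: -207688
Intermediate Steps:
(-10*50)*(417*1) + 812 = -500*417 + 812 = -208500 + 812 = -207688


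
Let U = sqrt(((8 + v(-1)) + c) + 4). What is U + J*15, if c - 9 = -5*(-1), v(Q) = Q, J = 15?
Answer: 230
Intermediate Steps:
c = 14 (c = 9 - 5*(-1) = 9 + 5 = 14)
U = 5 (U = sqrt(((8 - 1) + 14) + 4) = sqrt((7 + 14) + 4) = sqrt(21 + 4) = sqrt(25) = 5)
U + J*15 = 5 + 15*15 = 5 + 225 = 230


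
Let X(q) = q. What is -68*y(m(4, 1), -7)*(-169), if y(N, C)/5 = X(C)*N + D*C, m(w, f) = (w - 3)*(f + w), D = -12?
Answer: 2815540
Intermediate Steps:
m(w, f) = (-3 + w)*(f + w)
y(N, C) = -60*C + 5*C*N (y(N, C) = 5*(C*N - 12*C) = 5*(-12*C + C*N) = -60*C + 5*C*N)
-68*y(m(4, 1), -7)*(-169) = -340*(-7)*(-12 + (4**2 - 3*1 - 3*4 + 1*4))*(-169) = -340*(-7)*(-12 + (16 - 3 - 12 + 4))*(-169) = -340*(-7)*(-12 + 5)*(-169) = -340*(-7)*(-7)*(-169) = -68*245*(-169) = -16660*(-169) = 2815540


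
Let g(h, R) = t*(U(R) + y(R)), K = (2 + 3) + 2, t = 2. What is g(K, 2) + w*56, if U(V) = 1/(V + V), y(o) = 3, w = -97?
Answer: -10851/2 ≈ -5425.5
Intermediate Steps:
U(V) = 1/(2*V)
K = 7 (K = 5 + 2 = 7)
g(h, R) = 6 + 1/R (g(h, R) = 2*(1/(2*R) + 3) = 2*(3 + 1/(2*R)) = 6 + 1/R)
g(K, 2) + w*56 = (6 + 1/2) - 97*56 = (6 + ½) - 5432 = 13/2 - 5432 = -10851/2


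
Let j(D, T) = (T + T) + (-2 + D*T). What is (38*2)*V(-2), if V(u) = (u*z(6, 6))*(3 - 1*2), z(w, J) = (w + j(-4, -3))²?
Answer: -15200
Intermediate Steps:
j(D, T) = -2 + 2*T + D*T (j(D, T) = 2*T + (-2 + D*T) = -2 + 2*T + D*T)
z(w, J) = (4 + w)² (z(w, J) = (w + (-2 + 2*(-3) - 4*(-3)))² = (w + (-2 - 6 + 12))² = (w + 4)² = (4 + w)²)
V(u) = 100*u (V(u) = (u*(4 + 6)²)*(3 - 1*2) = (u*10²)*(3 - 2) = (u*100)*1 = (100*u)*1 = 100*u)
(38*2)*V(-2) = (38*2)*(100*(-2)) = 76*(-200) = -15200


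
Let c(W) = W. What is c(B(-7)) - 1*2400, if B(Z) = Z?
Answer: -2407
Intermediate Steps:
c(B(-7)) - 1*2400 = -7 - 1*2400 = -7 - 2400 = -2407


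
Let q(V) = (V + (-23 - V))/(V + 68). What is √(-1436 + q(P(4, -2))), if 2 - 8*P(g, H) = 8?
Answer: 2*I*√25983786/269 ≈ 37.899*I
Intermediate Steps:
P(g, H) = -¾ (P(g, H) = ¼ - ⅛*8 = ¼ - 1 = -¾)
q(V) = -23/(68 + V)
√(-1436 + q(P(4, -2))) = √(-1436 - 23/(68 - ¾)) = √(-1436 - 23/269/4) = √(-1436 - 23*4/269) = √(-1436 - 92/269) = √(-386376/269) = 2*I*√25983786/269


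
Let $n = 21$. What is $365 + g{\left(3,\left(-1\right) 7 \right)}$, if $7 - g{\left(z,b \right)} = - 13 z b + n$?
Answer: $78$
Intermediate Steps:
$g{\left(z,b \right)} = -14 + 13 b z$ ($g{\left(z,b \right)} = 7 - \left(- 13 z b + 21\right) = 7 - \left(- 13 b z + 21\right) = 7 - \left(21 - 13 b z\right) = 7 + \left(-21 + 13 b z\right) = -14 + 13 b z$)
$365 + g{\left(3,\left(-1\right) 7 \right)} = 365 + \left(-14 + 13 \left(\left(-1\right) 7\right) 3\right) = 365 + \left(-14 + 13 \left(-7\right) 3\right) = 365 - 287 = 78$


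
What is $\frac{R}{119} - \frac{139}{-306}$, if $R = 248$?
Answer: $\frac{5437}{2142} \approx 2.5383$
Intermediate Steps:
$\frac{R}{119} - \frac{139}{-306} = \frac{248}{119} - \frac{139}{-306} = 248 \cdot \frac{1}{119} - - \frac{139}{306} = \frac{248}{119} + \frac{139}{306} = \frac{5437}{2142}$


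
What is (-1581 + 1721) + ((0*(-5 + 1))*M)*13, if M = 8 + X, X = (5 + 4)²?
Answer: 140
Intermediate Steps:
X = 81 (X = 9² = 81)
M = 89 (M = 8 + 81 = 89)
(-1581 + 1721) + ((0*(-5 + 1))*M)*13 = (-1581 + 1721) + ((0*(-5 + 1))*89)*13 = 140 + ((0*(-4))*89)*13 = 140 + (0*89)*13 = 140 + 0*13 = 140 + 0 = 140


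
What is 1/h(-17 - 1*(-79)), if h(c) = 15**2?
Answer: 1/225 ≈ 0.0044444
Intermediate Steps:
h(c) = 225
1/h(-17 - 1*(-79)) = 1/225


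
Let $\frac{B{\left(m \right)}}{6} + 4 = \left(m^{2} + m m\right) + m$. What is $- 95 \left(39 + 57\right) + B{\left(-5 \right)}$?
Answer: $-8874$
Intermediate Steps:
$B{\left(m \right)} = -24 + 6 m + 12 m^{2}$ ($B{\left(m \right)} = -24 + 6 \left(\left(m^{2} + m m\right) + m\right) = -24 + 6 \left(\left(m^{2} + m^{2}\right) + m\right) = -24 + 6 \left(2 m^{2} + m\right) = -24 + 6 \left(m + 2 m^{2}\right) = -24 + \left(6 m + 12 m^{2}\right) = -24 + 6 m + 12 m^{2}$)
$- 95 \left(39 + 57\right) + B{\left(-5 \right)} = - 95 \left(39 + 57\right) + \left(-24 + 6 \left(-5\right) + 12 \left(-5\right)^{2}\right) = \left(-95\right) 96 - -246 = -9120 - -246 = -9120 + 246 = -8874$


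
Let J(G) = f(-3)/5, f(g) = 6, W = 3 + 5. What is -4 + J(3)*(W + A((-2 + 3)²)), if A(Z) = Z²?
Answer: 34/5 ≈ 6.8000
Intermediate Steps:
W = 8
J(G) = 6/5
-4 + J(3)*(W + A((-2 + 3)²)) = -4 + 6*(8 + ((-2 + 3)²)²)/5 = -4 + 6*(8 + (1²)²)/5 = -4 + 6*(8 + 1²)/5 = -4 + 6*(8 + 1)/5 = -4 + (6/5)*9 = -4 + 54/5 = 34/5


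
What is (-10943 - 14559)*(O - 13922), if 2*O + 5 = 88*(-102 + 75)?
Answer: 385398975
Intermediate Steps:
O = -2381/2 (O = -5/2 + (88*(-102 + 75))/2 = -5/2 + (88*(-27))/2 = -5/2 + (½)*(-2376) = -5/2 - 1188 = -2381/2 ≈ -1190.5)
(-10943 - 14559)*(O - 13922) = (-10943 - 14559)*(-2381/2 - 13922) = -25502*(-30225/2) = 385398975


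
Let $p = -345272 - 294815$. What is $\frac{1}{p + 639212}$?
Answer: $- \frac{1}{875} \approx -0.0011429$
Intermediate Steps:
$p = -640087$
$\frac{1}{p + 639212} = \frac{1}{-640087 + 639212} = \frac{1}{-875} = - \frac{1}{875}$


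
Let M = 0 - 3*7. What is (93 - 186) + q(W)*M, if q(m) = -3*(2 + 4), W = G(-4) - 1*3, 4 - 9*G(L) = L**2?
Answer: 285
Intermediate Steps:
G(L) = 4/9 - L**2/9
W = -13/3 (W = (4/9 - 1/9*(-4)**2) - 1*3 = (4/9 - 1/9*16) - 3 = (4/9 - 16/9) - 3 = -4/3 - 3 = -13/3 ≈ -4.3333)
q(m) = -18 (q(m) = -3*6 = -18)
M = -21 (M = 0 - 21 = -21)
(93 - 186) + q(W)*M = (93 - 186) - 18*(-21) = -93 + 378 = 285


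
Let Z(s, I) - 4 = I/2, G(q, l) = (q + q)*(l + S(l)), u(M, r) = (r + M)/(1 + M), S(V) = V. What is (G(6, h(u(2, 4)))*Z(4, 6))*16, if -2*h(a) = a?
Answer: -2688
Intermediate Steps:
u(M, r) = (M + r)/(1 + M)
h(a) = -a/2
G(q, l) = 4*l*q (G(q, l) = (q + q)*(l + l) = (2*q)*(2*l) = 4*l*q)
Z(s, I) = 4 + I/2
(G(6, h(u(2, 4)))*Z(4, 6))*16 = ((4*(-(2 + 4)/(2*(1 + 2)))*6)*(4 + (1/2)*6))*16 = ((4*(-6/(2*3))*6)*(4 + 3))*16 = ((4*(-6/6)*6)*7)*16 = ((4*(-1/2*2)*6)*7)*16 = ((4*(-1)*6)*7)*16 = -24*7*16 = -168*16 = -2688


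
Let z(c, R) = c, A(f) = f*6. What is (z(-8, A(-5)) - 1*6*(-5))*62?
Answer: 1364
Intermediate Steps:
A(f) = 6*f
(z(-8, A(-5)) - 1*6*(-5))*62 = (-8 - 1*6*(-5))*62 = (-8 - 6*(-5))*62 = (-8 + 30)*62 = 22*62 = 1364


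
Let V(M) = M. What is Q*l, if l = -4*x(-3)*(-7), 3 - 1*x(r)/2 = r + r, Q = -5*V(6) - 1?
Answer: -15624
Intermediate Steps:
Q = -31 (Q = -5*6 - 1 = -30 - 1 = -31)
x(r) = 6 - 4*r (x(r) = 6 - 2*(r + r) = 6 - 4*r)
l = 504 (l = -4*(6 - 4*(-3))*(-7) = -4*(6 + 12)*(-7) = -4*18*(-7) = -72*(-7) = 504)
Q*l = -31*504 = -15624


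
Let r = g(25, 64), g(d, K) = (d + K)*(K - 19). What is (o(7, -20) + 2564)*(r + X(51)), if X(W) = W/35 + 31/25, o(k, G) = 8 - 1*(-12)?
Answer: 1812280648/175 ≈ 1.0356e+7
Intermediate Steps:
o(k, G) = 20 (o(k, G) = 8 + 12 = 20)
g(d, K) = (-19 + K)*(K + d) (g(d, K) = (K + d)*(-19 + K) = (-19 + K)*(K + d))
r = 4005 (r = 64² - 19*64 - 19*25 + 64*25 = 4096 - 1216 - 475 + 1600 = 4005)
X(W) = 31/25 + W/35 (X(W) = W*(1/35) + 31*(1/25) = W/35 + 31/25 = 31/25 + W/35)
(o(7, -20) + 2564)*(r + X(51)) = (20 + 2564)*(4005 + (31/25 + (1/35)*51)) = 2584*(4005 + (31/25 + 51/35)) = 2584*(4005 + 472/175) = 2584*(701347/175) = 1812280648/175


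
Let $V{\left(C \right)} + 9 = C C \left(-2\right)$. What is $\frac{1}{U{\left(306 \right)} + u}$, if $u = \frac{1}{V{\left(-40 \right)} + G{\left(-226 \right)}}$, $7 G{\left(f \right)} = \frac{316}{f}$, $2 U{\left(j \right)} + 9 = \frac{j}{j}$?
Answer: $- \frac{2538477}{10154699} \approx -0.24998$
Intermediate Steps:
$V{\left(C \right)} = -9 - 2 C^{2}$ ($V{\left(C \right)} = -9 + C C \left(-2\right) = -9 + C^{2} \left(-2\right) = -9 - 2 C^{2}$)
$U{\left(j \right)} = -4$ ($U{\left(j \right)} = - \frac{9}{2} + \frac{j \frac{1}{j}}{2} = - \frac{9}{2} + \frac{1}{2} \cdot 1 = - \frac{9}{2} + \frac{1}{2} = -4$)
$G{\left(f \right)} = \frac{316}{7 f}$ ($G{\left(f \right)} = \frac{316 \frac{1}{f}}{7} = \frac{316}{7 f}$)
$u = - \frac{791}{2538477}$ ($u = \frac{1}{\left(-9 - 2 \left(-40\right)^{2}\right) + \frac{316}{7 \left(-226\right)}} = \frac{1}{\left(-9 - 3200\right) + \frac{316}{7} \left(- \frac{1}{226}\right)} = \frac{1}{\left(-9 - 3200\right) - \frac{158}{791}} = \frac{1}{-3209 - \frac{158}{791}} = \frac{1}{- \frac{2538477}{791}} = - \frac{791}{2538477} \approx -0.0003116$)
$\frac{1}{U{\left(306 \right)} + u} = \frac{1}{-4 - \frac{791}{2538477}} = \frac{1}{- \frac{10154699}{2538477}} = - \frac{2538477}{10154699}$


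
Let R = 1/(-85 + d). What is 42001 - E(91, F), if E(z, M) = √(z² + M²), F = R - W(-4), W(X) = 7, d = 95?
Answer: 42001 - √832861/10 ≈ 41910.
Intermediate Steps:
R = ⅒ (R = 1/(-85 + 95) = 1/10 = ⅒ ≈ 0.10000)
F = -69/10 (F = ⅒ - 1*7 = ⅒ - 7 = -69/10 ≈ -6.9000)
E(z, M) = √(M² + z²)
42001 - E(91, F) = 42001 - √((-69/10)² + 91²) = 42001 - √(4761/100 + 8281) = 42001 - √(832861/100) = 42001 - √832861/10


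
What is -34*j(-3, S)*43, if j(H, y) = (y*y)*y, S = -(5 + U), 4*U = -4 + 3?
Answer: 5013929/32 ≈ 1.5669e+5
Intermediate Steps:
U = -¼ (U = (-4 + 3)/4 = (¼)*(-1) = -¼ ≈ -0.25000)
S = -19/4 (S = -(5 - ¼) = -1*19/4 = -19/4 ≈ -4.7500)
j(H, y) = y³ (j(H, y) = y²*y = y³)
-34*j(-3, S)*43 = -34*(-19/4)³*43 = -34*(-6859/64)*43 = (116603/32)*43 = 5013929/32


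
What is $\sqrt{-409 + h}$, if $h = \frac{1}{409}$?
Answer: $\frac{4 i \sqrt{4276095}}{409} \approx 20.224 i$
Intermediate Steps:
$h = \frac{1}{409} \approx 0.002445$
$\sqrt{-409 + h} = \sqrt{-409 + \frac{1}{409}} = \sqrt{- \frac{167280}{409}} = \frac{4 i \sqrt{4276095}}{409}$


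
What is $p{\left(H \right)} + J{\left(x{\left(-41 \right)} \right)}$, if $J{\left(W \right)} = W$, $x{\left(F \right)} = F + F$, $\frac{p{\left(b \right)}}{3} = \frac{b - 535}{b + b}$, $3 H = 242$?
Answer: $- \frac{43777}{484} \approx -90.448$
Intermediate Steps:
$H = \frac{242}{3}$ ($H = \frac{1}{3} \cdot 242 = \frac{242}{3} \approx 80.667$)
$p{\left(b \right)} = \frac{3 \left(-535 + b\right)}{2 b}$ ($p{\left(b \right)} = 3 \frac{b - 535}{b + b} = 3 \frac{-535 + b}{2 b} = \frac{3 \left(-535 + b\right)}{2 b}$)
$x{\left(F \right)} = 2 F$
$p{\left(H \right)} + J{\left(x{\left(-41 \right)} \right)} = \frac{3 \left(-535 + \frac{242}{3}\right)}{2 \cdot \frac{242}{3}} + 2 \left(-41\right) = \frac{3}{2} \cdot \frac{3}{242} \left(- \frac{1363}{3}\right) - 82 = - \frac{4089}{484} - 82 = - \frac{43777}{484}$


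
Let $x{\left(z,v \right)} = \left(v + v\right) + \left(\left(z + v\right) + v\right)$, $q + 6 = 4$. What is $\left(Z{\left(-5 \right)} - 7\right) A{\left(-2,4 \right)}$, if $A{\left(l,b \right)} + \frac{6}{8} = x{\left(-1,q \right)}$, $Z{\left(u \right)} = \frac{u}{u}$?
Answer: $\frac{117}{2} \approx 58.5$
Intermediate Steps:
$Z{\left(u \right)} = 1$
$q = -2$ ($q = -6 + 4 = -2$)
$x{\left(z,v \right)} = z + 4 v$ ($x{\left(z,v \right)} = 2 v + \left(\left(v + z\right) + v\right) = 2 v + \left(z + 2 v\right) = z + 4 v$)
$A{\left(l,b \right)} = - \frac{39}{4}$ ($A{\left(l,b \right)} = - \frac{3}{4} + \left(-1 + 4 \left(-2\right)\right) = - \frac{3}{4} - 9 = - \frac{39}{4}$)
$\left(Z{\left(-5 \right)} - 7\right) A{\left(-2,4 \right)} = \left(1 - 7\right) \left(- \frac{39}{4}\right) = \left(-6\right) \left(- \frac{39}{4}\right) = \frac{117}{2}$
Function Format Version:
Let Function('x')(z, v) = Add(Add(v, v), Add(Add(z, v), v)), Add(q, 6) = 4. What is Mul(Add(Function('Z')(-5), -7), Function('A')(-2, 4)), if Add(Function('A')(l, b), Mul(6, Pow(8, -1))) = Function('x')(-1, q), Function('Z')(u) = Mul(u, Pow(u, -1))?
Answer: Rational(117, 2) ≈ 58.500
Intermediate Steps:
Function('Z')(u) = 1
q = -2 (q = Add(-6, 4) = -2)
Function('x')(z, v) = Add(z, Mul(4, v)) (Function('x')(z, v) = Add(Mul(2, v), Add(Add(v, z), v)) = Add(Mul(2, v), Add(z, Mul(2, v))) = Add(z, Mul(4, v)))
Function('A')(l, b) = Rational(-39, 4) (Function('A')(l, b) = Add(Rational(-3, 4), Add(-1, Mul(4, -2))) = Add(Rational(-3, 4), Add(-1, -8)) = Add(Rational(-3, 4), -9) = Rational(-39, 4))
Mul(Add(Function('Z')(-5), -7), Function('A')(-2, 4)) = Mul(Add(1, -7), Rational(-39, 4)) = Mul(-6, Rational(-39, 4)) = Rational(117, 2)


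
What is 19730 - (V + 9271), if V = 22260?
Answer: -11801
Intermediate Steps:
19730 - (V + 9271) = 19730 - (22260 + 9271) = 19730 - 1*31531 = 19730 - 31531 = -11801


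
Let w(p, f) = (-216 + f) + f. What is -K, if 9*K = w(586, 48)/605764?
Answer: 10/454323 ≈ 2.2011e-5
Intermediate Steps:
w(p, f) = -216 + 2*f
K = -10/454323 (K = ((-216 + 2*48)/605764)/9 = ((-216 + 96)*(1/605764))/9 = (-120*1/605764)/9 = (⅑)*(-30/151441) = -10/454323 ≈ -2.2011e-5)
-K = -1*(-10/454323) = 10/454323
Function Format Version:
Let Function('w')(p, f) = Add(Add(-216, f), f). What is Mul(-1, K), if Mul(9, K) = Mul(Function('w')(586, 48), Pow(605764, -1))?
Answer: Rational(10, 454323) ≈ 2.2011e-5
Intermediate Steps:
Function('w')(p, f) = Add(-216, Mul(2, f))
K = Rational(-10, 454323) (K = Mul(Rational(1, 9), Mul(Add(-216, Mul(2, 48)), Pow(605764, -1))) = Mul(Rational(1, 9), Mul(Add(-216, 96), Rational(1, 605764))) = Mul(Rational(1, 9), Mul(-120, Rational(1, 605764))) = Mul(Rational(1, 9), Rational(-30, 151441)) = Rational(-10, 454323) ≈ -2.2011e-5)
Mul(-1, K) = Mul(-1, Rational(-10, 454323)) = Rational(10, 454323)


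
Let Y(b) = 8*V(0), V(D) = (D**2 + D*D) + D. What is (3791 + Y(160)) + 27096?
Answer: 30887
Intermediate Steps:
V(D) = D + 2*D**2 (V(D) = (D**2 + D**2) + D = 2*D**2 + D = D + 2*D**2)
Y(b) = 0 (Y(b) = 8*(0*(1 + 2*0)) = 8*(0*(1 + 0)) = 8*(0*1) = 8*0 = 0)
(3791 + Y(160)) + 27096 = (3791 + 0) + 27096 = 3791 + 27096 = 30887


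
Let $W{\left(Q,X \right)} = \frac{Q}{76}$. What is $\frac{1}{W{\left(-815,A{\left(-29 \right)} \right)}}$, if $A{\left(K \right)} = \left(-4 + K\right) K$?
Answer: $- \frac{76}{815} \approx -0.093251$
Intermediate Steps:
$A{\left(K \right)} = K \left(-4 + K\right)$
$W{\left(Q,X \right)} = \frac{Q}{76}$ ($W{\left(Q,X \right)} = Q \frac{1}{76} = \frac{Q}{76}$)
$\frac{1}{W{\left(-815,A{\left(-29 \right)} \right)}} = \frac{1}{\frac{1}{76} \left(-815\right)} = \frac{1}{- \frac{815}{76}} = - \frac{76}{815}$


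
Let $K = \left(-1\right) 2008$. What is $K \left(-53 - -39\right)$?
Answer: $28112$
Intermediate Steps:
$K = -2008$
$K \left(-53 - -39\right) = - 2008 \left(-53 - -39\right) = - 2008 \left(-53 + 39\right) = \left(-2008\right) \left(-14\right) = 28112$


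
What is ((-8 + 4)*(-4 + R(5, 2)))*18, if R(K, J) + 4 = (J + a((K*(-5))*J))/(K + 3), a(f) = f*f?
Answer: -21942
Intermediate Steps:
a(f) = f²
R(K, J) = -4 + (J + 25*J²*K²)/(3 + K) (R(K, J) = -4 + (J + ((K*(-5))*J)²)/(K + 3) = -4 + (J + ((-5*K)*J)²)/(3 + K) = -4 + (J + (-5*J*K)²)/(3 + K) = -4 + (J + 25*J²*K²)/(3 + K))
((-8 + 4)*(-4 + R(5, 2)))*18 = ((-8 + 4)*(-4 + (-12 + 2 - 4*5 + 25*2²*5²)/(3 + 5)))*18 = -4*(-4 + (-12 + 2 - 20 + 25*4*25)/8)*18 = -4*(-4 + (-12 + 2 - 20 + 2500)/8)*18 = -4*(-4 + (⅛)*2470)*18 = -4*(-4 + 1235/4)*18 = -4*1219/4*18 = -1219*18 = -21942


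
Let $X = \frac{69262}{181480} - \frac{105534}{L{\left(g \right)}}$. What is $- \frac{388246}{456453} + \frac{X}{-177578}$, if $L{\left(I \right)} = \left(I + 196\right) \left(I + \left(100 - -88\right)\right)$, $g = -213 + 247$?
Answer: $- \frac{1064754870937866811}{1251824816407732632} \approx -0.85056$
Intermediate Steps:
$g = 34$
$L{\left(I \right)} = \left(188 + I\right) \left(196 + I\right)$ ($L{\left(I \right)} = \left(196 + I\right) \left(I + \left(100 + 88\right)\right) = \left(196 + I\right) \left(I + 188\right) = \left(196 + I\right) \left(188 + I\right) = \left(188 + I\right) \left(196 + I\right)$)
$X = - \frac{26026321}{15443948}$ ($X = \frac{69262}{181480} - \frac{105534}{36848 + 34^{2} + 384 \cdot 34} = 69262 \cdot \frac{1}{181480} - \frac{105534}{36848 + 1156 + 13056} = \frac{34631}{90740} - \frac{105534}{51060} = \frac{34631}{90740} - \frac{17589}{8510} = - \frac{26026321}{15443948} \approx -1.6852$)
$- \frac{388246}{456453} + \frac{X}{-177578} = - \frac{388246}{456453} - \frac{26026321}{15443948 \left(-177578\right)} = \left(-388246\right) \frac{1}{456453} - - \frac{26026321}{2742505397944} = - \frac{388246}{456453} + \frac{26026321}{2742505397944} = - \frac{1064754870937866811}{1251824816407732632}$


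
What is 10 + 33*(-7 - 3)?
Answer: -320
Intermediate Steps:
10 + 33*(-7 - 3) = 10 + 33*(-10) = 10 - 330 = -320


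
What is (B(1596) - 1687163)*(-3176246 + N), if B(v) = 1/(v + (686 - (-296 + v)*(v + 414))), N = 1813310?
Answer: 3001666742465335380/1305359 ≈ 2.2995e+12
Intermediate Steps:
B(v) = 1/(686 + v - (-296 + v)*(414 + v)) (B(v) = 1/(v + (686 - (-296 + v)*(414 + v))) = 1/(686 + v - (-296 + v)*(414 + v)))
(B(1596) - 1687163)*(-3176246 + N) = (-1/(-123230 + 1596² + 117*1596) - 1687163)*(-3176246 + 1813310) = (-1/(-123230 + 2547216 + 186732) - 1687163)*(-1362936) = (-1/2610718 - 1687163)*(-1362936) = -4404706813035/2610718*(-1362936) = 3001666742465335380/1305359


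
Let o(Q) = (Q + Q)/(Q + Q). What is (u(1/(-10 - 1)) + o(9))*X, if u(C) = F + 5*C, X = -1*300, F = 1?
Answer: -5100/11 ≈ -463.64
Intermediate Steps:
o(Q) = 1 (o(Q) = (2*Q)/((2*Q)) = (2*Q)*(1/(2*Q)) = 1)
X = -300
u(C) = 1 + 5*C
(u(1/(-10 - 1)) + o(9))*X = ((1 + 5/(-10 - 1)) + 1)*(-300) = ((1 + 5/(-11)) + 1)*(-300) = ((1 + 5*(-1/11)) + 1)*(-300) = ((1 - 5/11) + 1)*(-300) = (6/11 + 1)*(-300) = (17/11)*(-300) = -5100/11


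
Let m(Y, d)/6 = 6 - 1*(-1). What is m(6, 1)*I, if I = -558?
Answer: -23436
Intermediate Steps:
m(Y, d) = 42 (m(Y, d) = 6*(6 - 1*(-1)) = 6*(6 + 1) = 6*7 = 42)
m(6, 1)*I = 42*(-558) = -23436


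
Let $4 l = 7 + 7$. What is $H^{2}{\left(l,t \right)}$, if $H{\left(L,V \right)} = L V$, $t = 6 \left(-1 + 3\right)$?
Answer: $1764$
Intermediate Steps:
$t = 12$ ($t = 6 \cdot 2 = 12$)
$l = \frac{7}{2}$ ($l = \frac{7 + 7}{4} = \frac{1}{4} \cdot 14 = \frac{7}{2} \approx 3.5$)
$H^{2}{\left(l,t \right)} = \left(\frac{7}{2} \cdot 12\right)^{2} = 42^{2} = 1764$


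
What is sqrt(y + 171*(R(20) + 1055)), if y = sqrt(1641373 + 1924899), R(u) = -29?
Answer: sqrt(175446 + 8*sqrt(55723)) ≈ 421.11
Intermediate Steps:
y = 8*sqrt(55723) (y = sqrt(3566272) = 8*sqrt(55723) ≈ 1888.5)
sqrt(y + 171*(R(20) + 1055)) = sqrt(8*sqrt(55723) + 171*(-29 + 1055)) = sqrt(8*sqrt(55723) + 171*1026) = sqrt(8*sqrt(55723) + 175446) = sqrt(175446 + 8*sqrt(55723))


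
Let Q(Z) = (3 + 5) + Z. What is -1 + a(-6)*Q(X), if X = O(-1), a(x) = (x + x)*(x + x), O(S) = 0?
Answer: 1151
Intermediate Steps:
a(x) = 4*x² (a(x) = (2*x)*(2*x) = 4*x²)
X = 0
Q(Z) = 8 + Z
-1 + a(-6)*Q(X) = -1 + (4*(-6)²)*(8 + 0) = -1 + (4*36)*8 = -1 + 144*8 = -1 + 1152 = 1151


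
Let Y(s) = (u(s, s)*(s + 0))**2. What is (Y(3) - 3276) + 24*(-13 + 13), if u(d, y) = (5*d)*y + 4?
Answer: 18333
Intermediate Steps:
u(d, y) = 4 + 5*d*y (u(d, y) = 5*d*y + 4 = 4 + 5*d*y)
Y(s) = s**2*(4 + 5*s**2)**2 (Y(s) = ((4 + 5*s*s)*(s + 0))**2 = ((4 + 5*s**2)*s)**2 = (s*(4 + 5*s**2))**2 = s**2*(4 + 5*s**2)**2)
(Y(3) - 3276) + 24*(-13 + 13) = (3**2*(4 + 5*3**2)**2 - 3276) + 24*(-13 + 13) = (9*(4 + 5*9)**2 - 3276) + 24*0 = (9*(4 + 45)**2 - 3276) + 0 = (9*49**2 - 3276) + 0 = (9*2401 - 3276) + 0 = (21609 - 3276) + 0 = 18333 + 0 = 18333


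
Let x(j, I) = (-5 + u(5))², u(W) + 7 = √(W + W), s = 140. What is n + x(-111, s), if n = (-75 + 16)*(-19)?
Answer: 1275 - 24*√10 ≈ 1199.1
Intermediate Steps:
u(W) = -7 + √2*√W (u(W) = -7 + √(W + W) = -7 + √(2*W) = -7 + √2*√W)
x(j, I) = (-12 + √10)² (x(j, I) = (-5 + (-7 + √2*√5))² = (-5 + (-7 + √10))² = (-12 + √10)²)
n = 1121 (n = -59*(-19) = 1121)
n + x(-111, s) = 1121 + (12 - √10)²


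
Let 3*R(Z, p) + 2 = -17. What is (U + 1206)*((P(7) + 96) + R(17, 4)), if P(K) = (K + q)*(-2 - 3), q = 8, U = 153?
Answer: 19932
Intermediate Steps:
R(Z, p) = -19/3 (R(Z, p) = -⅔ + (⅓)*(-17) = -⅔ - 17/3 = -19/3)
P(K) = -40 - 5*K (P(K) = (K + 8)*(-2 - 3) = (8 + K)*(-5) = -40 - 5*K)
(U + 1206)*((P(7) + 96) + R(17, 4)) = (153 + 1206)*(((-40 - 5*7) + 96) - 19/3) = 1359*(((-40 - 35) + 96) - 19/3) = 1359*((-75 + 96) - 19/3) = 1359*(21 - 19/3) = 1359*(44/3) = 19932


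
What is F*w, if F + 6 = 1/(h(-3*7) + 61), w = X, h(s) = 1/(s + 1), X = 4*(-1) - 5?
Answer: 65646/1219 ≈ 53.852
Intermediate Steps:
X = -9 (X = -4 - 5 = -9)
h(s) = 1/(1 + s)
w = -9
F = -7294/1219 (F = -6 + 1/(1/(1 - 3*7) + 61) = -6 + 1/(1/(1 - 21) + 61) = -6 + 1/(1/(-20) + 61) = -6 + 1/(-1/20 + 61) = -6 + 1/(1219/20) = -6 + 20/1219 = -7294/1219 ≈ -5.9836)
F*w = -7294/1219*(-9) = 65646/1219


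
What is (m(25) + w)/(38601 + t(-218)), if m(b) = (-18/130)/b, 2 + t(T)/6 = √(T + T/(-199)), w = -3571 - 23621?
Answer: -37702373952211/53504863241375 + 176748036*I*√238601/53504863241375 ≈ -0.70465 + 0.0016136*I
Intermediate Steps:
w = -27192
t(T) = -12 + 18*√4378*√T/199 (t(T) = -12 + 6*√(T + T/(-199)) = -12 + 6*√(T + T*(-1/199)) = -12 + 6*√(T - T/199) = -12 + 6*√(198*T/199) = -12 + 6*(3*√4378*√T/199) = -12 + 18*√4378*√T/199)
m(b) = -9/(65*b) (m(b) = (-18*1/130)/b = -9/(65*b))
(m(25) + w)/(38601 + t(-218)) = (-9/65/25 - 27192)/(38601 + (-12 + 18*√4378*√(-218)/199)) = (-9/65*1/25 - 27192)/(38601 + (-12 + 18*√4378*(I*√218)/199)) = (-9/1625 - 27192)/(38601 + (-12 + 36*I*√238601/199)) = -44187009/(1625*(38589 + 36*I*√238601/199))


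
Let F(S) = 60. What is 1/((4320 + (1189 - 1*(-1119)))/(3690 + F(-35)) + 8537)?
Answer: 1875/16010189 ≈ 0.00011711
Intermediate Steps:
1/((4320 + (1189 - 1*(-1119)))/(3690 + F(-35)) + 8537) = 1/((4320 + (1189 - 1*(-1119)))/(3690 + 60) + 8537) = 1/((4320 + (1189 + 1119))/3750 + 8537) = 1/((4320 + 2308)*(1/3750) + 8537) = 1/(6628*(1/3750) + 8537) = 1/(3314/1875 + 8537) = 1/(16010189/1875) = 1875/16010189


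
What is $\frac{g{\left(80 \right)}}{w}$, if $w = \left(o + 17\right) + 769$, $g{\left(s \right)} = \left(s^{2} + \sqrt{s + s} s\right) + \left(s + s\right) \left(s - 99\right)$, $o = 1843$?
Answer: $\frac{3360}{2629} + \frac{320 \sqrt{10}}{2629} \approx 1.663$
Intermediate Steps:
$g{\left(s \right)} = s^{2} + \sqrt{2} s^{\frac{3}{2}} + 2 s \left(-99 + s\right)$ ($g{\left(s \right)} = \left(s^{2} + \sqrt{2 s} s\right) + 2 s \left(-99 + s\right) = \left(s^{2} + \sqrt{2} \sqrt{s} s\right) + 2 s \left(-99 + s\right) = \left(s^{2} + \sqrt{2} s^{\frac{3}{2}}\right) + 2 s \left(-99 + s\right) = s^{2} + \sqrt{2} s^{\frac{3}{2}} + 2 s \left(-99 + s\right)$)
$w = 2629$ ($w = \left(1843 + 17\right) + 769 = 1860 + 769 = 2629$)
$\frac{g{\left(80 \right)}}{w} = \frac{\left(-198\right) 80 + 3 \cdot 80^{2} + \sqrt{2} \cdot 80^{\frac{3}{2}}}{2629} = \left(-15840 + 3 \cdot 6400 + \sqrt{2} \cdot 320 \sqrt{5}\right) \frac{1}{2629} = \left(-15840 + 19200 + 320 \sqrt{10}\right) \frac{1}{2629} = \left(3360 + 320 \sqrt{10}\right) \frac{1}{2629} = \frac{3360}{2629} + \frac{320 \sqrt{10}}{2629}$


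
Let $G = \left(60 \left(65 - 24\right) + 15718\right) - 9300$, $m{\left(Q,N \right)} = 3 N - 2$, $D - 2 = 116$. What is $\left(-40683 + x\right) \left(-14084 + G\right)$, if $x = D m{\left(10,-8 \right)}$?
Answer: $227767706$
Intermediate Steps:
$D = 118$ ($D = 2 + 116 = 118$)
$m{\left(Q,N \right)} = -2 + 3 N$
$x = -3068$ ($x = 118 \left(-2 + 3 \left(-8\right)\right) = 118 \left(-2 - 24\right) = 118 \left(-26\right) = -3068$)
$G = 8878$ ($G = \left(60 \cdot 41 + 15718\right) - 9300 = \left(2460 + 15718\right) - 9300 = 18178 - 9300 = 8878$)
$\left(-40683 + x\right) \left(-14084 + G\right) = \left(-40683 - 3068\right) \left(-14084 + 8878\right) = \left(-43751\right) \left(-5206\right) = 227767706$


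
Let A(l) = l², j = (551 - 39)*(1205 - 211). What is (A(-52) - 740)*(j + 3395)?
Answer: 1006202372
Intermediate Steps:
j = 508928 (j = 512*994 = 508928)
(A(-52) - 740)*(j + 3395) = ((-52)² - 740)*(508928 + 3395) = (2704 - 740)*512323 = 1964*512323 = 1006202372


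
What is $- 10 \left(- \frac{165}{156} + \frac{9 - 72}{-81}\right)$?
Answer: $\frac{655}{234} \approx 2.7991$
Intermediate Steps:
$- 10 \left(- \frac{165}{156} + \frac{9 - 72}{-81}\right) = - 10 \left(\left(-165\right) \frac{1}{156} - - \frac{7}{9}\right) = - 10 \left(- \frac{55}{52} + \frac{7}{9}\right) = \left(-10\right) \left(- \frac{131}{468}\right) = \frac{655}{234}$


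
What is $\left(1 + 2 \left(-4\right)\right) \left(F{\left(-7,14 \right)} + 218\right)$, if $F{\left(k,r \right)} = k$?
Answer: $-1477$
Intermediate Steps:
$\left(1 + 2 \left(-4\right)\right) \left(F{\left(-7,14 \right)} + 218\right) = \left(1 + 2 \left(-4\right)\right) \left(-7 + 218\right) = \left(1 - 8\right) 211 = \left(-7\right) 211 = -1477$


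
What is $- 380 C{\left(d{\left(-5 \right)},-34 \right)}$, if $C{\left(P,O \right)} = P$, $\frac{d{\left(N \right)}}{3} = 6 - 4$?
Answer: $-2280$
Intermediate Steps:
$d{\left(N \right)} = 6$ ($d{\left(N \right)} = 3 \left(6 - 4\right) = 3 \cdot 2 = 6$)
$- 380 C{\left(d{\left(-5 \right)},-34 \right)} = \left(-380\right) 6 = -2280$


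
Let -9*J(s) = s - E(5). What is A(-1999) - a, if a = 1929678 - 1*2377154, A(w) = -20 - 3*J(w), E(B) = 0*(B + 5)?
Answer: 1340369/3 ≈ 4.4679e+5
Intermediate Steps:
E(B) = 0 (E(B) = 0*(5 + B) = 0)
J(s) = -s/9 (J(s) = -(s - 1*0)/9 = -(s + 0)/9 = -s/9)
A(w) = -20 + w/3 (A(w) = -20 - (-1)*w/3 = -20 + w/3)
a = -447476 (a = 1929678 - 2377154 = -447476)
A(-1999) - a = (-20 + (1/3)*(-1999)) - 1*(-447476) = (-20 - 1999/3) + 447476 = -2059/3 + 447476 = 1340369/3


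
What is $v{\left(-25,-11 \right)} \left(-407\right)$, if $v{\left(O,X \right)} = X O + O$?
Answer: $-101750$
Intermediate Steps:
$v{\left(O,X \right)} = O + O X$ ($v{\left(O,X \right)} = O X + O = O + O X$)
$v{\left(-25,-11 \right)} \left(-407\right) = - 25 \left(1 - 11\right) \left(-407\right) = \left(-25\right) \left(-10\right) \left(-407\right) = 250 \left(-407\right) = -101750$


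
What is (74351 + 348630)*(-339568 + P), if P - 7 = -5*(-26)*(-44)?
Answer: -146047302661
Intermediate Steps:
P = -5713 (P = 7 - 5*(-26)*(-44) = 7 + 130*(-44) = 7 - 5720 = -5713)
(74351 + 348630)*(-339568 + P) = (74351 + 348630)*(-339568 - 5713) = 422981*(-345281) = -146047302661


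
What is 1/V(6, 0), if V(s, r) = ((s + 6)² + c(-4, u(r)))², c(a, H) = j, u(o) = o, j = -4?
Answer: 1/19600 ≈ 5.1020e-5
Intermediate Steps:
c(a, H) = -4
V(s, r) = (-4 + (6 + s)²)² (V(s, r) = ((s + 6)² - 4)² = ((6 + s)² - 4)² = (-4 + (6 + s)²)²)
1/V(6, 0) = 1/((-4 + (6 + 6)²)²) = 1/((-4 + 12²)²) = 1/((-4 + 144)²) = 1/(140²) = 1/19600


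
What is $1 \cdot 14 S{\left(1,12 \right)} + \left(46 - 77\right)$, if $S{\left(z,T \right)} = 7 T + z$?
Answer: $1159$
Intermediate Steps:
$S{\left(z,T \right)} = z + 7 T$
$1 \cdot 14 S{\left(1,12 \right)} + \left(46 - 77\right) = 1 \cdot 14 \left(1 + 7 \cdot 12\right) + \left(46 - 77\right) = 14 \left(1 + 84\right) - 31 = 14 \cdot 85 - 31 = 1190 - 31 = 1159$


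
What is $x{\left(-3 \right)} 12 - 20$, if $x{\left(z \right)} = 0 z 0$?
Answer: $-20$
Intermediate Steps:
$x{\left(z \right)} = 0$ ($x{\left(z \right)} = 0 \cdot 0 = 0$)
$x{\left(-3 \right)} 12 - 20 = 0 \cdot 12 - 20 = 0 - 20 = -20$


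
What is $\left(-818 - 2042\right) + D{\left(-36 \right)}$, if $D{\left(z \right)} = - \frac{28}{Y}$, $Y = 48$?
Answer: $- \frac{34327}{12} \approx -2860.6$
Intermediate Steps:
$D{\left(z \right)} = - \frac{7}{12}$ ($D{\left(z \right)} = - \frac{28}{48} = \left(-28\right) \frac{1}{48} = - \frac{7}{12}$)
$\left(-818 - 2042\right) + D{\left(-36 \right)} = \left(-818 - 2042\right) - \frac{7}{12} = -2860 - \frac{7}{12} = - \frac{34327}{12}$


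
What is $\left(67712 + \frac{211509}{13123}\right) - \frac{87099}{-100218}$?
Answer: $\frac{29691503015569}{438386938} \approx 67729.0$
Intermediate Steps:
$\left(67712 + \frac{211509}{13123}\right) - \frac{87099}{-100218} = \left(67712 + 211509 \cdot \frac{1}{13123}\right) - - \frac{29033}{33406} = \left(67712 + \frac{211509}{13123}\right) + \frac{29033}{33406} = \frac{888796085}{13123} + \frac{29033}{33406} = \frac{29691503015569}{438386938}$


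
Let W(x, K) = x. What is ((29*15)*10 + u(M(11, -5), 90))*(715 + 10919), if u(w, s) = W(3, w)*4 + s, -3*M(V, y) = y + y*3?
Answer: 51794568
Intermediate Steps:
M(V, y) = -4*y/3 (M(V, y) = -(y + y*3)/3 = -(y + 3*y)/3 = -4*y/3)
u(w, s) = 12 + s (u(w, s) = 3*4 + s = 12 + s)
((29*15)*10 + u(M(11, -5), 90))*(715 + 10919) = ((29*15)*10 + (12 + 90))*(715 + 10919) = (435*10 + 102)*11634 = (4350 + 102)*11634 = 4452*11634 = 51794568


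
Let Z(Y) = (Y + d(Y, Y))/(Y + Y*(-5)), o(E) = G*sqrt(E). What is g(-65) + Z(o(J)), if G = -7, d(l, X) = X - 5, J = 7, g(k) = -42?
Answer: -85/2 - 5*sqrt(7)/196 ≈ -42.568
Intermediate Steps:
d(l, X) = -5 + X
o(E) = -7*sqrt(E)
Z(Y) = -(-5 + 2*Y)/(4*Y) (Z(Y) = (Y + (-5 + Y))/(Y + Y*(-5)) = (-5 + 2*Y)/(Y - 5*Y) = (-5 + 2*Y)/((-4*Y)) = (-5 + 2*Y)*(-1/(4*Y)) = -(-5 + 2*Y)/(4*Y))
g(-65) + Z(o(J)) = -42 + (5 - (-14)*sqrt(7))/(4*((-7*sqrt(7)))) = -42 + (-sqrt(7)/49)*(5 + 14*sqrt(7))/4 = -42 - sqrt(7)*(5 + 14*sqrt(7))/196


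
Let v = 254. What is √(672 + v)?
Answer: √926 ≈ 30.430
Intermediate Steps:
√(672 + v) = √(672 + 254) = √926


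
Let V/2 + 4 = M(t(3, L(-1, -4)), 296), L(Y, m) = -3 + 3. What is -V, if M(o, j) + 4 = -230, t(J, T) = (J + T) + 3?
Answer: 476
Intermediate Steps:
L(Y, m) = 0
t(J, T) = 3 + J + T
M(o, j) = -234 (M(o, j) = -4 - 230 = -234)
V = -476 (V = -8 + 2*(-234) = -8 - 468 = -476)
-V = -1*(-476) = 476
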